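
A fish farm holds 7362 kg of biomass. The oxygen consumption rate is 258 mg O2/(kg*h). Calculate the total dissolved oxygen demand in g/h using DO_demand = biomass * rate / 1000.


Total O2 consumption (mg/h) = 7362 kg * 258 mg/(kg*h) = 1899396 mg/h
Convert to g/h: 1899396 / 1000 = 1899.396 g/h

1899.396 g/h


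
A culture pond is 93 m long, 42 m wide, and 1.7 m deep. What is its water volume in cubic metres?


Base area = L * W = 93 * 42 = 3906 m^2
Volume = area * depth = 3906 * 1.7 = 6640.2 m^3

6640.2 m^3


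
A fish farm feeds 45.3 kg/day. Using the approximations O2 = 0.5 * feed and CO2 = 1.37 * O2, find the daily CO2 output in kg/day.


O2 = 45.3 * 0.5 = 22.65
CO2 = 22.65 * 1.37 = 31.0305

31.0305 kg/day


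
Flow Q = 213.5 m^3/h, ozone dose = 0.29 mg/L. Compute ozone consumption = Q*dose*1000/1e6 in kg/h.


O3 demand (mg/h) = Q * dose * 1000 = 213.5 * 0.29 * 1000 = 61915 mg/h
Convert mg to kg: 61915 / 1e6 = 0.061915 kg/h

0.061915 kg/h


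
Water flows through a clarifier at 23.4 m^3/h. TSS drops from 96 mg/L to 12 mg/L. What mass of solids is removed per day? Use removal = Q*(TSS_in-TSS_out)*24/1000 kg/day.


Concentration drop: TSS_in - TSS_out = 96 - 12 = 84 mg/L
Hourly solids removed = Q * dTSS = 23.4 m^3/h * 84 mg/L = 1965.6 g/h  (m^3/h * mg/L = g/h)
Daily solids removed = 1965.6 * 24 = 47174.4 g/day
Convert g to kg: 47174.4 / 1000 = 47.1744 kg/day

47.1744 kg/day


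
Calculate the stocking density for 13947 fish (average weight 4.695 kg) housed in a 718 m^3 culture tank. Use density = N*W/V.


Total biomass = 13947 fish * 4.695 kg = 65481.165 kg
Density = total biomass / volume = 65481.165 / 718 = 91.1994 kg/m^3

91.1994 kg/m^3


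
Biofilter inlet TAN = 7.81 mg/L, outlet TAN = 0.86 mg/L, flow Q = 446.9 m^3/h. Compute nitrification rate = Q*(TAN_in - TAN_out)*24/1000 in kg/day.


Concentration drop: TAN_in - TAN_out = 7.81 - 0.86 = 6.95 mg/L
Hourly TAN removed = Q * dTAN = 446.9 m^3/h * 6.95 mg/L = 3105.955 g/h  (m^3/h * mg/L = g/h)
Daily TAN removed = 3105.955 * 24 = 74542.92 g/day
Convert to kg/day: 74542.92 / 1000 = 74.54292 kg/day

74.54292 kg/day


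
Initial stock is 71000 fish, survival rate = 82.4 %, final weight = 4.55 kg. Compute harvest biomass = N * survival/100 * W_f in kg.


Survivors = 71000 * 82.4/100 = 58504 fish
Harvest biomass = survivors * W_f = 58504 * 4.55 = 266193.2 kg

266193.2 kg


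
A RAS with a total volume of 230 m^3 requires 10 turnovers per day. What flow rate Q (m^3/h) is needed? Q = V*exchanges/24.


Daily recirculation volume = 230 m^3 * 10 = 2300 m^3/day
Flow rate Q = daily volume / 24 h = 2300 / 24 = 95.8333 m^3/h

95.8333 m^3/h


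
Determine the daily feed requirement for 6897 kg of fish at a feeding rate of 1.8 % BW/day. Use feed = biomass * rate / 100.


Feeding rate fraction = 1.8% / 100 = 0.018
Daily feed = 6897 kg * 0.018 = 124.146 kg/day

124.146 kg/day


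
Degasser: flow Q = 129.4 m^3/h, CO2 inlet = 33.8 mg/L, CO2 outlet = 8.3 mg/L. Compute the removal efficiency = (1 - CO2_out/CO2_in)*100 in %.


CO2_out / CO2_in = 8.3 / 33.8 = 0.24556213
Fraction remaining = 0.24556213
efficiency = (1 - 0.24556213) * 100 = 75.4438 %

75.4438 %


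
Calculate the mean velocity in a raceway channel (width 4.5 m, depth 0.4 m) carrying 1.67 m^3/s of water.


Cross-sectional area = W * d = 4.5 * 0.4 = 1.8 m^2
Velocity = Q / A = 1.67 / 1.8 = 0.927778 m/s

0.927778 m/s


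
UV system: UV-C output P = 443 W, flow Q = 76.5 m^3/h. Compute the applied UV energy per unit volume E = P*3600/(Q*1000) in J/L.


Energy delivered per hour = 443 W * 3600 s = 1594800 J/h
Volume treated per hour = 76.5 m^3/h * 1000 = 76500 L/h
dose = 1594800 / 76500 = 20.8471 J/L

20.8471 J/L


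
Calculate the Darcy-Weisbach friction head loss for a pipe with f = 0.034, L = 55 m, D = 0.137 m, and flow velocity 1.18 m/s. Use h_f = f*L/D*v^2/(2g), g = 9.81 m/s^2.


v^2 = 1.18^2 = 1.3924 m^2/s^2
L/D = 55/0.137 = 401.45985
h_f = f*(L/D)*v^2/(2g) = 0.034 * 401.45985 * 1.3924 / 19.62 = 0.968693 m

0.968693 m


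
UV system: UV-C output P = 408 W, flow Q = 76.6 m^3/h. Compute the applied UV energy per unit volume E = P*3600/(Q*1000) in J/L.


Energy delivered per hour = 408 W * 3600 s = 1468800 J/h
Volume treated per hour = 76.6 m^3/h * 1000 = 76600 L/h
dose = 1468800 / 76600 = 19.1749 J/L

19.1749 J/L


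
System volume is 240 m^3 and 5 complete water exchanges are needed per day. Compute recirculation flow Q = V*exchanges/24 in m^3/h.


Daily recirculation volume = 240 m^3 * 5 = 1200 m^3/day
Flow rate Q = daily volume / 24 h = 1200 / 24 = 50 m^3/h

50 m^3/h


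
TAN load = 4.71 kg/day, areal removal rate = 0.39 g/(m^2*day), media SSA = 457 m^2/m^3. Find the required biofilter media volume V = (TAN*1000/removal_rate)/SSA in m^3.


A = 4.71*1000 / 0.39 = 12076.923 m^2
V = 12076.923 / 457 = 26.4265

26.4265 m^3


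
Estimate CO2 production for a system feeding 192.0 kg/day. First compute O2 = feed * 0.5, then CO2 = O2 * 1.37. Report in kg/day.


O2 = 192.0 * 0.5 = 96
CO2 = 96 * 1.37 = 131.52

131.52 kg/day


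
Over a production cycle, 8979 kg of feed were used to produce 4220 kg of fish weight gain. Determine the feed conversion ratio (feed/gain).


FCR = feed consumed / weight gained
FCR = 8979 kg / 4220 kg = 2.12773

2.12773


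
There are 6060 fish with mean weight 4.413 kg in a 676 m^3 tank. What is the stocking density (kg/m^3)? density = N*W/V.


Total biomass = 6060 fish * 4.413 kg = 26742.78 kg
Density = total biomass / volume = 26742.78 / 676 = 39.5603 kg/m^3

39.5603 kg/m^3


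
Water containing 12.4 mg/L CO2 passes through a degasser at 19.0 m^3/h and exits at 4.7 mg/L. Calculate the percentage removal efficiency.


CO2_out / CO2_in = 4.7 / 12.4 = 0.37903226
Fraction remaining = 0.37903226
efficiency = (1 - 0.37903226) * 100 = 62.0968 %

62.0968 %


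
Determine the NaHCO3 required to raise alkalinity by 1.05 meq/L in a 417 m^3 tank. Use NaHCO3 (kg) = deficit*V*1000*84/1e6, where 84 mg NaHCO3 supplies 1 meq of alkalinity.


Tank volume in L = 417 m^3 * 1000 = 417000 L
Total meq required = 1.05 meq/L * 417000 L = 437850 meq
NaHCO3 mass = 437850 meq * 84 mg/meq / 1e6 = 36.7794 kg

36.7794 kg


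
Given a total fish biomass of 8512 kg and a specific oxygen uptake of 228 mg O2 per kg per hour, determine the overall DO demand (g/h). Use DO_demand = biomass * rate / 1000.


Total O2 consumption (mg/h) = 8512 kg * 228 mg/(kg*h) = 1940736 mg/h
Convert to g/h: 1940736 / 1000 = 1940.736 g/h

1940.736 g/h


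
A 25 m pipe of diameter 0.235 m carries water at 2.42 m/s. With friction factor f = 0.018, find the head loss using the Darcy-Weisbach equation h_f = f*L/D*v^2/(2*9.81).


v^2 = 2.42^2 = 5.8564 m^2/s^2
L/D = 25/0.235 = 106.38298
h_f = f*(L/D)*v^2/(2g) = 0.018 * 106.38298 * 5.8564 / 19.62 = 0.571579 m

0.571579 m


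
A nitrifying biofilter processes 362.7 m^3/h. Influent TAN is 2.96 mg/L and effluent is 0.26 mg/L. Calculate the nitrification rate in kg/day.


Concentration drop: TAN_in - TAN_out = 2.96 - 0.26 = 2.7 mg/L
Hourly TAN removed = Q * dTAN = 362.7 m^3/h * 2.7 mg/L = 979.29 g/h  (m^3/h * mg/L = g/h)
Daily TAN removed = 979.29 * 24 = 23502.96 g/day
Convert to kg/day: 23502.96 / 1000 = 23.50296 kg/day

23.50296 kg/day


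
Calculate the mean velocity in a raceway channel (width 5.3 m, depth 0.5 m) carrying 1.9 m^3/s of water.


Cross-sectional area = W * d = 5.3 * 0.5 = 2.65 m^2
Velocity = Q / A = 1.9 / 2.65 = 0.716981 m/s

0.716981 m/s


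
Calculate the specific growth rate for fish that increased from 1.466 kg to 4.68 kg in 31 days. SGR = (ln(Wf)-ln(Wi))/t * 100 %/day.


ln(W_f) = ln(4.68) = 1.5432981
ln(W_i) = ln(1.466) = 0.3825376
ln(W_f) - ln(W_i) = 1.5432981 - 0.3825376 = 1.1607605
SGR = 1.1607605 / 31 * 100 = 3.74439 %/day

3.74439 %/day


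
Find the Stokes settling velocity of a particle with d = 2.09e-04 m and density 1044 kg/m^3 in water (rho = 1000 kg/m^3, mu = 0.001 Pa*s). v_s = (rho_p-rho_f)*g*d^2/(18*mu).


Density difference: rho_p - rho_f = 1044 - 1000 = 44 kg/m^3
d^2 = (2.09e-04)^2 = 4.3681e-08 m^2
Numerator = (rho_p - rho_f) * g * d^2 = 44 * 9.81 * 4.3681e-08 = 1.8854467e-05
Denominator = 18 * mu = 18 * 0.001 = 0.018
v_s = 1.8854467e-05 / 0.018 = 0.00104747 m/s
Check: Re = rho_f * v_s * d / mu = 1000 * 0.00104747 * 2.09e-04 / 0.001 = 0.219 < 1, so Stokes' law applies.

0.00104747 m/s


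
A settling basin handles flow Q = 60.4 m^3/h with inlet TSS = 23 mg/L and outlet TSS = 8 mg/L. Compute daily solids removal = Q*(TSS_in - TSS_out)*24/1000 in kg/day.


Concentration drop: TSS_in - TSS_out = 23 - 8 = 15 mg/L
Hourly solids removed = Q * dTSS = 60.4 m^3/h * 15 mg/L = 906 g/h  (m^3/h * mg/L = g/h)
Daily solids removed = 906 * 24 = 21744 g/day
Convert g to kg: 21744 / 1000 = 21.744 kg/day

21.744 kg/day


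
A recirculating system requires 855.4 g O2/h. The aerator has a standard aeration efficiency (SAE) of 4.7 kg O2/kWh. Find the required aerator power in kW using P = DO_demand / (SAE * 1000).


SAE in g O2/kWh = 4.7 * 1000 = 4700 g/kWh
P = DO_demand / SAE_g = 855.4 / 4700 = 0.182 kW

0.182 kW


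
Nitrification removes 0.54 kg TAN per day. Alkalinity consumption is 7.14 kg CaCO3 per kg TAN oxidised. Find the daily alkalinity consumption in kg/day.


Alkalinity factor: 7.14 kg CaCO3 consumed per kg TAN nitrified
alk = 0.54 kg TAN * 7.14 = 3.8556 kg CaCO3/day

3.8556 kg CaCO3/day


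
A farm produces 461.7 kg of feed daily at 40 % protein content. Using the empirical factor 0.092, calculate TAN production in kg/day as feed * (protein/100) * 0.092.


Protein in feed = 461.7 * 40/100 = 184.68 kg/day
TAN = protein * 0.092 = 184.68 * 0.092 = 16.99056 kg/day

16.99056 kg/day


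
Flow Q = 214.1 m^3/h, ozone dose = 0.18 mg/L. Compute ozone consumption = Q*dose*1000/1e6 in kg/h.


O3 demand (mg/h) = Q * dose * 1000 = 214.1 * 0.18 * 1000 = 38538 mg/h
Convert mg to kg: 38538 / 1e6 = 0.038538 kg/h

0.038538 kg/h


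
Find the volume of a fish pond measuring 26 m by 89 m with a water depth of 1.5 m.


Base area = L * W = 26 * 89 = 2314 m^2
Volume = area * depth = 2314 * 1.5 = 3471 m^3

3471 m^3


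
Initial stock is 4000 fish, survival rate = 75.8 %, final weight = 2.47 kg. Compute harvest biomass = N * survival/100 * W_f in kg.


Survivors = 4000 * 75.8/100 = 3032 fish
Harvest biomass = survivors * W_f = 3032 * 2.47 = 7489.04 kg

7489.04 kg


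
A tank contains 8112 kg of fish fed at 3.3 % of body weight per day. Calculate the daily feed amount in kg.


Feeding rate fraction = 3.3% / 100 = 0.033
Daily feed = 8112 kg * 0.033 = 267.696 kg/day

267.696 kg/day


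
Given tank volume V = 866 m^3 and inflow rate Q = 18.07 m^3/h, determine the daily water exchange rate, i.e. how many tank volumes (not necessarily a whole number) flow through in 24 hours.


Daily flow volume = 18.07 m^3/h * 24 h = 433.68 m^3/day
Exchanges = daily flow / tank volume = 433.68 / 866 = 0.500785 exchanges/day

0.500785 exchanges/day


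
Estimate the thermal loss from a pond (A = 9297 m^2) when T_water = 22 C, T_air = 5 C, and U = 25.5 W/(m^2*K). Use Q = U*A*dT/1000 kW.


Temperature difference dT = 22 - 5 = 17 K
Heat loss (W) = U * A * dT = 25.5 * 9297 * 17 = 4030249.5 W
Convert to kW: 4030249.5 / 1000 = 4030.2495 kW

4030.2495 kW


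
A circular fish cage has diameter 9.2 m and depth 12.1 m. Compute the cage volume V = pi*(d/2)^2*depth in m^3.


r = d/2 = 9.2/2 = 4.6 m
Base area = pi*r^2 = pi*4.6^2 = 66.476101 m^2
Volume = 66.476101 * 12.1 = 804.361 m^3

804.361 m^3


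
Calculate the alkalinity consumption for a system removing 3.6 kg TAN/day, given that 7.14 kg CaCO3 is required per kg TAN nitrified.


Alkalinity factor: 7.14 kg CaCO3 consumed per kg TAN nitrified
alk = 3.6 kg TAN * 7.14 = 25.704 kg CaCO3/day

25.704 kg CaCO3/day


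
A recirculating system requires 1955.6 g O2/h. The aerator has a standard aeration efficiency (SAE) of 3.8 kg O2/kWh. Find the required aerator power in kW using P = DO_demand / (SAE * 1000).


SAE in g O2/kWh = 3.8 * 1000 = 3800 g/kWh
P = DO_demand / SAE_g = 1955.6 / 3800 = 0.514632 kW

0.514632 kW


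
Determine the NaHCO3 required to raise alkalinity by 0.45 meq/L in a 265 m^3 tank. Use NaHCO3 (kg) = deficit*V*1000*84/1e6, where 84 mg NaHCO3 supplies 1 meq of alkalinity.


Tank volume in L = 265 m^3 * 1000 = 265000 L
Total meq required = 0.45 meq/L * 265000 L = 119250 meq
NaHCO3 mass = 119250 meq * 84 mg/meq / 1e6 = 10.017 kg

10.017 kg


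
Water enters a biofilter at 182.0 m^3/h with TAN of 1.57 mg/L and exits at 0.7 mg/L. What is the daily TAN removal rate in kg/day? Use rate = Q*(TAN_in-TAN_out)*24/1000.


Concentration drop: TAN_in - TAN_out = 1.57 - 0.7 = 0.87 mg/L
Hourly TAN removed = Q * dTAN = 182.0 m^3/h * 0.87 mg/L = 158.34 g/h  (m^3/h * mg/L = g/h)
Daily TAN removed = 158.34 * 24 = 3800.16 g/day
Convert to kg/day: 3800.16 / 1000 = 3.80016 kg/day

3.80016 kg/day


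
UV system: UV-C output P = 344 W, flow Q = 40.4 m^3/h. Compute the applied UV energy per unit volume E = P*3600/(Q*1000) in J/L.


Energy delivered per hour = 344 W * 3600 s = 1238400 J/h
Volume treated per hour = 40.4 m^3/h * 1000 = 40400 L/h
dose = 1238400 / 40400 = 30.6535 J/L

30.6535 J/L


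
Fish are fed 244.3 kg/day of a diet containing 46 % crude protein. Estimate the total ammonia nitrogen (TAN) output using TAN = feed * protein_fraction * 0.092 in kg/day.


Protein in feed = 244.3 * 46/100 = 112.378 kg/day
TAN = protein * 0.092 = 112.378 * 0.092 = 10.338776 kg/day

10.338776 kg/day


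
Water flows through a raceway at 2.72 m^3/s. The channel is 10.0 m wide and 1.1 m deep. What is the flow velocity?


Cross-sectional area = W * d = 10.0 * 1.1 = 11 m^2
Velocity = Q / A = 2.72 / 11 = 0.247273 m/s

0.247273 m/s


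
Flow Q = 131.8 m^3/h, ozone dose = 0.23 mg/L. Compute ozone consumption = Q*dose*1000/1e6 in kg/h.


O3 demand (mg/h) = Q * dose * 1000 = 131.8 * 0.23 * 1000 = 30314 mg/h
Convert mg to kg: 30314 / 1e6 = 0.030314 kg/h

0.030314 kg/h


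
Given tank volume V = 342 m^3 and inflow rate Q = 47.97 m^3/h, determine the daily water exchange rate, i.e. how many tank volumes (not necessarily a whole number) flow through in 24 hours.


Daily flow volume = 47.97 m^3/h * 24 h = 1151.28 m^3/day
Exchanges = daily flow / tank volume = 1151.28 / 342 = 3.36632 exchanges/day

3.36632 exchanges/day


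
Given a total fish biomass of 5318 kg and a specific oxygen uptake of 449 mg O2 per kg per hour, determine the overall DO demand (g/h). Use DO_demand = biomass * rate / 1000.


Total O2 consumption (mg/h) = 5318 kg * 449 mg/(kg*h) = 2387782 mg/h
Convert to g/h: 2387782 / 1000 = 2387.782 g/h

2387.782 g/h


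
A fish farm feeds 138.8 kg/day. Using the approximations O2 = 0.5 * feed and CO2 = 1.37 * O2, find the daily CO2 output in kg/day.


O2 = 138.8 * 0.5 = 69.4
CO2 = 69.4 * 1.37 = 95.078

95.078 kg/day


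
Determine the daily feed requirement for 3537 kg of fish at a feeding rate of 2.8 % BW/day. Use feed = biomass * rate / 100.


Feeding rate fraction = 2.8% / 100 = 0.028
Daily feed = 3537 kg * 0.028 = 99.036 kg/day

99.036 kg/day


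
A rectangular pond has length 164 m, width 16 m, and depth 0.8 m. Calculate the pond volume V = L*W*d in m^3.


Base area = L * W = 164 * 16 = 2624 m^2
Volume = area * depth = 2624 * 0.8 = 2099.2 m^3

2099.2 m^3


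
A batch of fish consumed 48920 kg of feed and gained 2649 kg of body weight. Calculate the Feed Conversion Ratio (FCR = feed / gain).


FCR = feed consumed / weight gained
FCR = 48920 kg / 2649 kg = 18.4673

18.4673


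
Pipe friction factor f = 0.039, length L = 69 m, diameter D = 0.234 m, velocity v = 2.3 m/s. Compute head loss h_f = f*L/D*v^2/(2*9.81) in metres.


v^2 = 2.3^2 = 5.29 m^2/s^2
L/D = 69/0.234 = 294.87179
h_f = f*(L/D)*v^2/(2g) = 0.039 * 294.87179 * 5.29 / 19.62 = 3.10066 m

3.10066 m


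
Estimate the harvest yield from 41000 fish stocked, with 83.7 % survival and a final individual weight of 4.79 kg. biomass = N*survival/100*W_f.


Survivors = 41000 * 83.7/100 = 34317 fish
Harvest biomass = survivors * W_f = 34317 * 4.79 = 164378.43 kg

164378.43 kg


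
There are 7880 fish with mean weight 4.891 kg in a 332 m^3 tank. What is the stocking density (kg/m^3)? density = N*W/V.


Total biomass = 7880 fish * 4.891 kg = 38541.08 kg
Density = total biomass / volume = 38541.08 / 332 = 116.088 kg/m^3

116.088 kg/m^3


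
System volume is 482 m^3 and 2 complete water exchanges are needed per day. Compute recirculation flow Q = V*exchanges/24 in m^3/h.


Daily recirculation volume = 482 m^3 * 2 = 964 m^3/day
Flow rate Q = daily volume / 24 h = 964 / 24 = 40.1667 m^3/h

40.1667 m^3/h


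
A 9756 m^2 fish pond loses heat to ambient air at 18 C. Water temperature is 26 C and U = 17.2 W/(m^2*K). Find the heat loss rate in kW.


Temperature difference dT = 26 - 18 = 8 K
Heat loss (W) = U * A * dT = 17.2 * 9756 * 8 = 1342425.6 W
Convert to kW: 1342425.6 / 1000 = 1342.4256 kW

1342.4256 kW


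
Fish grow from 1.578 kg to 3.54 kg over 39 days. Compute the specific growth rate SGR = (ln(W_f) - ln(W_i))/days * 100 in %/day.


ln(W_f) = ln(3.54) = 1.2641267
ln(W_i) = ln(1.578) = 0.45615822
ln(W_f) - ln(W_i) = 1.2641267 - 0.45615822 = 0.80796848
SGR = 0.80796848 / 39 * 100 = 2.07171 %/day

2.07171 %/day


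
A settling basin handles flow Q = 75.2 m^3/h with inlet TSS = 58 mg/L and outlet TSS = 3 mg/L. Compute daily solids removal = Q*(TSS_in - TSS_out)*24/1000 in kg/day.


Concentration drop: TSS_in - TSS_out = 58 - 3 = 55 mg/L
Hourly solids removed = Q * dTSS = 75.2 m^3/h * 55 mg/L = 4136 g/h  (m^3/h * mg/L = g/h)
Daily solids removed = 4136 * 24 = 99264 g/day
Convert g to kg: 99264 / 1000 = 99.264 kg/day

99.264 kg/day


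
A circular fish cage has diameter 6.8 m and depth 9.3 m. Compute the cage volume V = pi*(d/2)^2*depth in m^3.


r = d/2 = 6.8/2 = 3.4 m
Base area = pi*r^2 = pi*3.4^2 = 36.316811 m^2
Volume = 36.316811 * 9.3 = 337.746 m^3

337.746 m^3


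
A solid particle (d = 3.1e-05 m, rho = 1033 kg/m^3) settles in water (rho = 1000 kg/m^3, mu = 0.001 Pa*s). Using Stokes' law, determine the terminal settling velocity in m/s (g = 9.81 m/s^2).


Density difference: rho_p - rho_f = 1033 - 1000 = 33 kg/m^3
d^2 = (3.1e-05)^2 = 9.61e-10 m^2
Numerator = (rho_p - rho_f) * g * d^2 = 33 * 9.81 * 9.61e-10 = 3.1110453e-07
Denominator = 18 * mu = 18 * 0.001 = 0.018
v_s = 3.1110453e-07 / 0.018 = 1.72836e-05 m/s
Check: Re = rho_f * v_s * d / mu = 1000 * 1.72836e-05 * 3.1e-05 / 0.001 = 5.36e-04 < 1, so Stokes' law applies.

1.72836e-05 m/s


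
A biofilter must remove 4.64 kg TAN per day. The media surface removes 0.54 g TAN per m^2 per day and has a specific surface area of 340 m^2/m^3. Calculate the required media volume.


A = 4.64*1000 / 0.54 = 8592.5926 m^2
V = 8592.5926 / 340 = 25.2723

25.2723 m^3


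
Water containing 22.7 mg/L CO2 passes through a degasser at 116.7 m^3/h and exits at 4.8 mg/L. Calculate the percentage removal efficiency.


CO2_out / CO2_in = 4.8 / 22.7 = 0.21145374
Fraction remaining = 0.21145374
efficiency = (1 - 0.21145374) * 100 = 78.8546 %

78.8546 %


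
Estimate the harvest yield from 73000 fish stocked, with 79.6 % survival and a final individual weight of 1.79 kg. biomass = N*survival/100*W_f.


Survivors = 73000 * 79.6/100 = 58108 fish
Harvest biomass = survivors * W_f = 58108 * 1.79 = 104013.32 kg

104013.32 kg


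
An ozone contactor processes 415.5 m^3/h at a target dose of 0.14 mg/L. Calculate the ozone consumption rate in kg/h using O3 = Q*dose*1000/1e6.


O3 demand (mg/h) = Q * dose * 1000 = 415.5 * 0.14 * 1000 = 58170 mg/h
Convert mg to kg: 58170 / 1e6 = 0.05817 kg/h

0.05817 kg/h


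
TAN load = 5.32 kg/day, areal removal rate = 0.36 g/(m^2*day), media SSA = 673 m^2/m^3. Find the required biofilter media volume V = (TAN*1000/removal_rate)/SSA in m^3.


A = 5.32*1000 / 0.36 = 14777.778 m^2
V = 14777.778 / 673 = 21.9581

21.9581 m^3


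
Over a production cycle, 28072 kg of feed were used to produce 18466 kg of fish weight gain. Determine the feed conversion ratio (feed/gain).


FCR = feed consumed / weight gained
FCR = 28072 kg / 18466 kg = 1.5202

1.5202


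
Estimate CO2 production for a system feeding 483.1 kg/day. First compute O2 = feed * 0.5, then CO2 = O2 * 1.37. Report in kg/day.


O2 = 483.1 * 0.5 = 241.55
CO2 = 241.55 * 1.37 = 330.9235

330.9235 kg/day


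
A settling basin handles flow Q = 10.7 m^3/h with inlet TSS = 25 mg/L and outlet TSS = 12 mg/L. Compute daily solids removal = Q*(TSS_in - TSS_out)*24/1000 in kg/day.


Concentration drop: TSS_in - TSS_out = 25 - 12 = 13 mg/L
Hourly solids removed = Q * dTSS = 10.7 m^3/h * 13 mg/L = 139.1 g/h  (m^3/h * mg/L = g/h)
Daily solids removed = 139.1 * 24 = 3338.4 g/day
Convert g to kg: 3338.4 / 1000 = 3.3384 kg/day

3.3384 kg/day


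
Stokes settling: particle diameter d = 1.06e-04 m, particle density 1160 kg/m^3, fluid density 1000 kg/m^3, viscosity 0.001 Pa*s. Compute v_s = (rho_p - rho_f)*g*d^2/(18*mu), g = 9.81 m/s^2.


Density difference: rho_p - rho_f = 1160 - 1000 = 160 kg/m^3
d^2 = (1.06e-04)^2 = 1.1236e-08 m^2
Numerator = (rho_p - rho_f) * g * d^2 = 160 * 9.81 * 1.1236e-08 = 1.7636026e-05
Denominator = 18 * mu = 18 * 0.001 = 0.018
v_s = 1.7636026e-05 / 0.018 = 9.79779e-04 m/s
Check: Re = rho_f * v_s * d / mu = 1000 * 9.79779e-04 * 1.06e-04 / 0.001 = 0.104 < 1, so Stokes' law applies.

9.79779e-04 m/s


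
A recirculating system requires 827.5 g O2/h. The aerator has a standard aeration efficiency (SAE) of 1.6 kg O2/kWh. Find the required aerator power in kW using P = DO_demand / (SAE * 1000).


SAE in g O2/kWh = 1.6 * 1000 = 1600 g/kWh
P = DO_demand / SAE_g = 827.5 / 1600 = 0.517188 kW

0.517188 kW


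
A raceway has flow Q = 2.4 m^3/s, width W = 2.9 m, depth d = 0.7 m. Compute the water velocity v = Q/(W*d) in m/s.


Cross-sectional area = W * d = 2.9 * 0.7 = 2.03 m^2
Velocity = Q / A = 2.4 / 2.03 = 1.18227 m/s

1.18227 m/s


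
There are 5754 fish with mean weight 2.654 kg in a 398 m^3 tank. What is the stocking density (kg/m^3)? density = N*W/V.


Total biomass = 5754 fish * 2.654 kg = 15271.116 kg
Density = total biomass / volume = 15271.116 / 398 = 38.3696 kg/m^3

38.3696 kg/m^3


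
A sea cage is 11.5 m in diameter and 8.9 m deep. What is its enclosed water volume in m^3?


r = d/2 = 11.5/2 = 5.75 m
Base area = pi*r^2 = pi*5.75^2 = 103.86891 m^2
Volume = 103.86891 * 8.9 = 924.433 m^3

924.433 m^3


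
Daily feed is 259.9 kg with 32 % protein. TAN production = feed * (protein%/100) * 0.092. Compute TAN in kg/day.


Protein in feed = 259.9 * 32/100 = 83.168 kg/day
TAN = protein * 0.092 = 83.168 * 0.092 = 7.651456 kg/day

7.651456 kg/day


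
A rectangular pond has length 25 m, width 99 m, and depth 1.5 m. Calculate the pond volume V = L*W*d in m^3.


Base area = L * W = 25 * 99 = 2475 m^2
Volume = area * depth = 2475 * 1.5 = 3712.5 m^3

3712.5 m^3


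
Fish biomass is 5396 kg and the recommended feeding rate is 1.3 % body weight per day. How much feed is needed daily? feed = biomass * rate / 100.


Feeding rate fraction = 1.3% / 100 = 0.013
Daily feed = 5396 kg * 0.013 = 70.148 kg/day

70.148 kg/day


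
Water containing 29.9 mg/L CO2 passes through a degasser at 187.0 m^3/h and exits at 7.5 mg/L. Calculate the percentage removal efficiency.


CO2_out / CO2_in = 7.5 / 29.9 = 0.25083612
Fraction remaining = 0.25083612
efficiency = (1 - 0.25083612) * 100 = 74.9164 %

74.9164 %


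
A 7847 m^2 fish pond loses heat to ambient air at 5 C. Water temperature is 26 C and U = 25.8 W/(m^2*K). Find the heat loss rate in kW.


Temperature difference dT = 26 - 5 = 21 K
Heat loss (W) = U * A * dT = 25.8 * 7847 * 21 = 4251504.6 W
Convert to kW: 4251504.6 / 1000 = 4251.5046 kW

4251.5046 kW


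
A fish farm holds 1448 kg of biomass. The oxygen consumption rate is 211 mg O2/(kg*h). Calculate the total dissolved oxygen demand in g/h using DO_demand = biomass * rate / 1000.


Total O2 consumption (mg/h) = 1448 kg * 211 mg/(kg*h) = 305528 mg/h
Convert to g/h: 305528 / 1000 = 305.528 g/h

305.528 g/h


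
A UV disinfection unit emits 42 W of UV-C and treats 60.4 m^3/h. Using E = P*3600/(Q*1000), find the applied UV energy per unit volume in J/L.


Energy delivered per hour = 42 W * 3600 s = 151200 J/h
Volume treated per hour = 60.4 m^3/h * 1000 = 60400 L/h
dose = 151200 / 60400 = 2.50331 J/L

2.50331 J/L


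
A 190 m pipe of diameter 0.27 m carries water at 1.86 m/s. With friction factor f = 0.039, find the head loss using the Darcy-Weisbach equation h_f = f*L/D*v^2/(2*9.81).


v^2 = 1.86^2 = 3.4596 m^2/s^2
L/D = 190/0.27 = 703.7037
h_f = f*(L/D)*v^2/(2g) = 0.039 * 703.7037 * 3.4596 / 19.62 = 4.83929 m

4.83929 m


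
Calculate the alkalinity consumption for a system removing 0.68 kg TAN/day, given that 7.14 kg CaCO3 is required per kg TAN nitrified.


Alkalinity factor: 7.14 kg CaCO3 consumed per kg TAN nitrified
alk = 0.68 kg TAN * 7.14 = 4.8552 kg CaCO3/day

4.8552 kg CaCO3/day


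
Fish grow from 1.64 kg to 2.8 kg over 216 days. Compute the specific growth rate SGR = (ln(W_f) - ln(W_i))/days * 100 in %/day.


ln(W_f) = ln(2.8) = 1.0296194
ln(W_i) = ln(1.64) = 0.49469624
ln(W_f) - ln(W_i) = 1.0296194 - 0.49469624 = 0.53492316
SGR = 0.53492316 / 216 * 100 = 0.24765 %/day

0.24765 %/day


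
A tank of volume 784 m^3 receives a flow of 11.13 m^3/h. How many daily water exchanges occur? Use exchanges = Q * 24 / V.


Daily flow volume = 11.13 m^3/h * 24 h = 267.12 m^3/day
Exchanges = daily flow / tank volume = 267.12 / 784 = 0.340714 exchanges/day

0.340714 exchanges/day


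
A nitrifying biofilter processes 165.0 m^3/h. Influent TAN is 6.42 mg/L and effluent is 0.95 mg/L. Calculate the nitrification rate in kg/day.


Concentration drop: TAN_in - TAN_out = 6.42 - 0.95 = 5.47 mg/L
Hourly TAN removed = Q * dTAN = 165.0 m^3/h * 5.47 mg/L = 902.55 g/h  (m^3/h * mg/L = g/h)
Daily TAN removed = 902.55 * 24 = 21661.2 g/day
Convert to kg/day: 21661.2 / 1000 = 21.6612 kg/day

21.6612 kg/day


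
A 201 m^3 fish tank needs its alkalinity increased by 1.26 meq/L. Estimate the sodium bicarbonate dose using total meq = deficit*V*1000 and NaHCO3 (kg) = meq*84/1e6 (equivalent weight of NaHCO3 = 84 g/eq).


Tank volume in L = 201 m^3 * 1000 = 201000 L
Total meq required = 1.26 meq/L * 201000 L = 253260 meq
NaHCO3 mass = 253260 meq * 84 mg/meq / 1e6 = 21.2738 kg

21.2738 kg


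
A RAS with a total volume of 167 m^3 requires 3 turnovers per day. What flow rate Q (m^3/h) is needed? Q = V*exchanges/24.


Daily recirculation volume = 167 m^3 * 3 = 501 m^3/day
Flow rate Q = daily volume / 24 h = 501 / 24 = 20.875 m^3/h

20.875 m^3/h


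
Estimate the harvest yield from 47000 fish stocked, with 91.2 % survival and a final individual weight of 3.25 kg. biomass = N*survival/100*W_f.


Survivors = 47000 * 91.2/100 = 42864 fish
Harvest biomass = survivors * W_f = 42864 * 3.25 = 139308 kg

139308 kg


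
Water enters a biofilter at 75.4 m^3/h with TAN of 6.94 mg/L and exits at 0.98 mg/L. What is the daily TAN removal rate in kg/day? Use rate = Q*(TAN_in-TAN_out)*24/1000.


Concentration drop: TAN_in - TAN_out = 6.94 - 0.98 = 5.96 mg/L
Hourly TAN removed = Q * dTAN = 75.4 m^3/h * 5.96 mg/L = 449.384 g/h  (m^3/h * mg/L = g/h)
Daily TAN removed = 449.384 * 24 = 10785.216 g/day
Convert to kg/day: 10785.216 / 1000 = 10.785216 kg/day

10.785216 kg/day


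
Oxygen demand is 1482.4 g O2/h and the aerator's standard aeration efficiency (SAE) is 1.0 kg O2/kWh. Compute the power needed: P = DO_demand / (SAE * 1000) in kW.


SAE in g O2/kWh = 1.0 * 1000 = 1000 g/kWh
P = DO_demand / SAE_g = 1482.4 / 1000 = 1.4824 kW

1.4824 kW


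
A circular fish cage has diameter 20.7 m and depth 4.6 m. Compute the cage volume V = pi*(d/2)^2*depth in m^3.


r = d/2 = 20.7/2 = 10.35 m
Base area = pi*r^2 = pi*10.35^2 = 336.53526 m^2
Volume = 336.53526 * 4.6 = 1548.06 m^3

1548.06 m^3


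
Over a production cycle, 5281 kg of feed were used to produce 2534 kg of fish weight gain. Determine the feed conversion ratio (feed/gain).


FCR = feed consumed / weight gained
FCR = 5281 kg / 2534 kg = 2.08406

2.08406


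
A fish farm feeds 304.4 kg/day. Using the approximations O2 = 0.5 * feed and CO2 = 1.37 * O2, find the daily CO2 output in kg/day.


O2 = 304.4 * 0.5 = 152.2
CO2 = 152.2 * 1.37 = 208.514

208.514 kg/day


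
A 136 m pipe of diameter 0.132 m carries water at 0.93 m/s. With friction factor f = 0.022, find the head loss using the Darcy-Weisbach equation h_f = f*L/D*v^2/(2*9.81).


v^2 = 0.93^2 = 0.8649 m^2/s^2
L/D = 136/0.132 = 1030.303
h_f = f*(L/D)*v^2/(2g) = 0.022 * 1030.303 * 0.8649 / 19.62 = 0.999205 m

0.999205 m


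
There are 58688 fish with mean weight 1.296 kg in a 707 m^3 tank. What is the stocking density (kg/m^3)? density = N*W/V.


Total biomass = 58688 fish * 1.296 kg = 76059.648 kg
Density = total biomass / volume = 76059.648 / 707 = 107.581 kg/m^3

107.581 kg/m^3


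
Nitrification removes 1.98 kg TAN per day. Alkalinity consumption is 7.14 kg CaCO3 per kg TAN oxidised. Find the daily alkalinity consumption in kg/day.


Alkalinity factor: 7.14 kg CaCO3 consumed per kg TAN nitrified
alk = 1.98 kg TAN * 7.14 = 14.1372 kg CaCO3/day

14.1372 kg CaCO3/day


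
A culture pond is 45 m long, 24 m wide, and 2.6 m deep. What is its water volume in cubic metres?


Base area = L * W = 45 * 24 = 1080 m^2
Volume = area * depth = 1080 * 2.6 = 2808 m^3

2808 m^3


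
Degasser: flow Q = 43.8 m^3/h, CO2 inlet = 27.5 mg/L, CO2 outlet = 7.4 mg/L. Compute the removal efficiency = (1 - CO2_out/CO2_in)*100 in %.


CO2_out / CO2_in = 7.4 / 27.5 = 0.26909091
Fraction remaining = 0.26909091
efficiency = (1 - 0.26909091) * 100 = 73.0909 %

73.0909 %


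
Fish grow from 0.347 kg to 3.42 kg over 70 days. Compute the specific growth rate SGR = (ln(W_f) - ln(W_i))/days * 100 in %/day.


ln(W_f) = ln(3.42) = 1.2296406
ln(W_i) = ln(0.347) = -1.0584305
ln(W_f) - ln(W_i) = 1.2296406 - -1.0584305 = 2.2880711
SGR = 2.2880711 / 70 * 100 = 3.26867 %/day

3.26867 %/day


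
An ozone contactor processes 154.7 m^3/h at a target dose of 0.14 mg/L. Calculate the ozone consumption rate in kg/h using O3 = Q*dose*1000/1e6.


O3 demand (mg/h) = Q * dose * 1000 = 154.7 * 0.14 * 1000 = 21658 mg/h
Convert mg to kg: 21658 / 1e6 = 0.021658 kg/h

0.021658 kg/h


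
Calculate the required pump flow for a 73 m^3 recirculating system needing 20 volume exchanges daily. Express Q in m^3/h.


Daily recirculation volume = 73 m^3 * 20 = 1460 m^3/day
Flow rate Q = daily volume / 24 h = 1460 / 24 = 60.8333 m^3/h

60.8333 m^3/h


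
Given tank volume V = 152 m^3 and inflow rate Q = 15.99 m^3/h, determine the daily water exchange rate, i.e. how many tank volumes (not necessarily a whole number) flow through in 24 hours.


Daily flow volume = 15.99 m^3/h * 24 h = 383.76 m^3/day
Exchanges = daily flow / tank volume = 383.76 / 152 = 2.52474 exchanges/day

2.52474 exchanges/day


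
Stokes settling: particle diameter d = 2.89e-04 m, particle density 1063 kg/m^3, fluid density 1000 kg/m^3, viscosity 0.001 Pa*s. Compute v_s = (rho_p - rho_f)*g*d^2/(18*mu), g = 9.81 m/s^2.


Density difference: rho_p - rho_f = 1063 - 1000 = 63 kg/m^3
d^2 = (2.89e-04)^2 = 8.3521e-08 m^2
Numerator = (rho_p - rho_f) * g * d^2 = 63 * 9.81 * 8.3521e-08 = 5.1618484e-05
Denominator = 18 * mu = 18 * 0.001 = 0.018
v_s = 5.1618484e-05 / 0.018 = 0.00286769 m/s
Check: Re = rho_f * v_s * d / mu = 1000 * 0.00286769 * 2.89e-04 / 0.001 = 0.829 < 1, so Stokes' law applies.

0.00286769 m/s


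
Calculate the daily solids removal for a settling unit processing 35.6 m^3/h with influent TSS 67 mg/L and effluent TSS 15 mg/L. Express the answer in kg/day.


Concentration drop: TSS_in - TSS_out = 67 - 15 = 52 mg/L
Hourly solids removed = Q * dTSS = 35.6 m^3/h * 52 mg/L = 1851.2 g/h  (m^3/h * mg/L = g/h)
Daily solids removed = 1851.2 * 24 = 44428.8 g/day
Convert g to kg: 44428.8 / 1000 = 44.4288 kg/day

44.4288 kg/day


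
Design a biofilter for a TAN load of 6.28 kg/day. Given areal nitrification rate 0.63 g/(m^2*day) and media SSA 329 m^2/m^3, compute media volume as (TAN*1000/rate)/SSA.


A = 6.28*1000 / 0.63 = 9968.254 m^2
V = 9968.254 / 329 = 30.2986

30.2986 m^3


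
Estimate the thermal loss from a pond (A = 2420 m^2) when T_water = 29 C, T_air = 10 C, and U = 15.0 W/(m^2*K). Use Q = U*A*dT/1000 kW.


Temperature difference dT = 29 - 10 = 19 K
Heat loss (W) = U * A * dT = 15.0 * 2420 * 19 = 689700 W
Convert to kW: 689700 / 1000 = 689.7 kW

689.7 kW


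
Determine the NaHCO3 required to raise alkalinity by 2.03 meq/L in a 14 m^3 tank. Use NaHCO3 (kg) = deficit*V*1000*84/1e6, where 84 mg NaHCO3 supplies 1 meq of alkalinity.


Tank volume in L = 14 m^3 * 1000 = 14000 L
Total meq required = 2.03 meq/L * 14000 L = 28420 meq
NaHCO3 mass = 28420 meq * 84 mg/meq / 1e6 = 2.38728 kg

2.38728 kg


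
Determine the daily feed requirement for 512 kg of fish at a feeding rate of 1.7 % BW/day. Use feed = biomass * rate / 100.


Feeding rate fraction = 1.7% / 100 = 0.017
Daily feed = 512 kg * 0.017 = 8.704 kg/day

8.704 kg/day


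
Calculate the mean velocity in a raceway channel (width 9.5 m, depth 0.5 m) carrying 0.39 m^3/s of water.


Cross-sectional area = W * d = 9.5 * 0.5 = 4.75 m^2
Velocity = Q / A = 0.39 / 4.75 = 0.0821053 m/s

0.0821053 m/s


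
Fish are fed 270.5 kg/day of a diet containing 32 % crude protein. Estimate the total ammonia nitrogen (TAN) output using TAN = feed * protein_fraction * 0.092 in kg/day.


Protein in feed = 270.5 * 32/100 = 86.56 kg/day
TAN = protein * 0.092 = 86.56 * 0.092 = 7.96352 kg/day

7.96352 kg/day


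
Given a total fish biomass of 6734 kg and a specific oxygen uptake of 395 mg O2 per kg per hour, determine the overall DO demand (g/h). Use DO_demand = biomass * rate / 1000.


Total O2 consumption (mg/h) = 6734 kg * 395 mg/(kg*h) = 2659930 mg/h
Convert to g/h: 2659930 / 1000 = 2659.93 g/h

2659.93 g/h


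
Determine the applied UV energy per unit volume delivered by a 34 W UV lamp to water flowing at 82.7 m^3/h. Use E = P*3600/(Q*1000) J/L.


Energy delivered per hour = 34 W * 3600 s = 122400 J/h
Volume treated per hour = 82.7 m^3/h * 1000 = 82700 L/h
dose = 122400 / 82700 = 1.48005 J/L

1.48005 J/L


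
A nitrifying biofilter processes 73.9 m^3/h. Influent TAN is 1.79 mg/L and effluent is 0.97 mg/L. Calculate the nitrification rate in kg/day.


Concentration drop: TAN_in - TAN_out = 1.79 - 0.97 = 0.82 mg/L
Hourly TAN removed = Q * dTAN = 73.9 m^3/h * 0.82 mg/L = 60.598 g/h  (m^3/h * mg/L = g/h)
Daily TAN removed = 60.598 * 24 = 1454.352 g/day
Convert to kg/day: 1454.352 / 1000 = 1.454352 kg/day

1.454352 kg/day


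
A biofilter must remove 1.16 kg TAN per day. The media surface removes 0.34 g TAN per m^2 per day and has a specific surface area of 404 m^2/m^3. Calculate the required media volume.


A = 1.16*1000 / 0.34 = 3411.7647 m^2
V = 3411.7647 / 404 = 8.44496

8.44496 m^3


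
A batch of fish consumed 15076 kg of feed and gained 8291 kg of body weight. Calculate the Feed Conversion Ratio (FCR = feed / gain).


FCR = feed consumed / weight gained
FCR = 15076 kg / 8291 kg = 1.81836

1.81836


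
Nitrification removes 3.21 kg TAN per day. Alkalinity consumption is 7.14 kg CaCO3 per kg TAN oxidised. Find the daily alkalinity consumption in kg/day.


Alkalinity factor: 7.14 kg CaCO3 consumed per kg TAN nitrified
alk = 3.21 kg TAN * 7.14 = 22.9194 kg CaCO3/day

22.9194 kg CaCO3/day


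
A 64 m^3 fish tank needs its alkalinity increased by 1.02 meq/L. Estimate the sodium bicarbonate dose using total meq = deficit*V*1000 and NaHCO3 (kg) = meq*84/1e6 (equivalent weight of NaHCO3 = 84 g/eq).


Tank volume in L = 64 m^3 * 1000 = 64000 L
Total meq required = 1.02 meq/L * 64000 L = 65280 meq
NaHCO3 mass = 65280 meq * 84 mg/meq / 1e6 = 5.48352 kg

5.48352 kg


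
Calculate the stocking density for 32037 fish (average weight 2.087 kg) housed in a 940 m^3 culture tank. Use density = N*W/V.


Total biomass = 32037 fish * 2.087 kg = 66861.219 kg
Density = total biomass / volume = 66861.219 / 940 = 71.129 kg/m^3

71.129 kg/m^3


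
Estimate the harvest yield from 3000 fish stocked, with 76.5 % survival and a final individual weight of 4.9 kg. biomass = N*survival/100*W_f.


Survivors = 3000 * 76.5/100 = 2295 fish
Harvest biomass = survivors * W_f = 2295 * 4.9 = 11245.5 kg

11245.5 kg


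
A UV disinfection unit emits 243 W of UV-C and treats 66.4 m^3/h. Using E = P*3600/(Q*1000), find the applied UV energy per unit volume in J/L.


Energy delivered per hour = 243 W * 3600 s = 874800 J/h
Volume treated per hour = 66.4 m^3/h * 1000 = 66400 L/h
dose = 874800 / 66400 = 13.1747 J/L

13.1747 J/L


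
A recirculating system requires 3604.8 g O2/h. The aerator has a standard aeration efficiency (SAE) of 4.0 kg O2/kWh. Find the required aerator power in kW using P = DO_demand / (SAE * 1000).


SAE in g O2/kWh = 4.0 * 1000 = 4000 g/kWh
P = DO_demand / SAE_g = 3604.8 / 4000 = 0.9012 kW

0.9012 kW


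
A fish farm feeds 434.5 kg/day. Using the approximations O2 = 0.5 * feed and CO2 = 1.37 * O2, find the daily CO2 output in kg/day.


O2 = 434.5 * 0.5 = 217.25
CO2 = 217.25 * 1.37 = 297.6325

297.6325 kg/day


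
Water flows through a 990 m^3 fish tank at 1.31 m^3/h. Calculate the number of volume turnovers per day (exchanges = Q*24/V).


Daily flow volume = 1.31 m^3/h * 24 h = 31.44 m^3/day
Exchanges = daily flow / tank volume = 31.44 / 990 = 0.0317576 exchanges/day

0.0317576 exchanges/day


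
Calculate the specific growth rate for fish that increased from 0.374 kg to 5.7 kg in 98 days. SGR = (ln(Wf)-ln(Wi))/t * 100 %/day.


ln(W_f) = ln(5.7) = 1.7404662
ln(W_i) = ln(0.374) = -0.98349948
ln(W_f) - ln(W_i) = 1.7404662 - -0.98349948 = 2.7239657
SGR = 2.7239657 / 98 * 100 = 2.77956 %/day

2.77956 %/day


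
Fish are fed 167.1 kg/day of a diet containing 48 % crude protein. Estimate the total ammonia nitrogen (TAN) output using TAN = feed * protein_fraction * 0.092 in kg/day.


Protein in feed = 167.1 * 48/100 = 80.208 kg/day
TAN = protein * 0.092 = 80.208 * 0.092 = 7.379136 kg/day

7.379136 kg/day


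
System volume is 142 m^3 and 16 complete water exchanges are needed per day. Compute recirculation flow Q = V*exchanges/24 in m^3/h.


Daily recirculation volume = 142 m^3 * 16 = 2272 m^3/day
Flow rate Q = daily volume / 24 h = 2272 / 24 = 94.6667 m^3/h

94.6667 m^3/h


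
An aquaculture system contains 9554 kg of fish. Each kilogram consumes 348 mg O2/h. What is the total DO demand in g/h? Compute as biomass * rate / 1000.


Total O2 consumption (mg/h) = 9554 kg * 348 mg/(kg*h) = 3324792 mg/h
Convert to g/h: 3324792 / 1000 = 3324.792 g/h

3324.792 g/h


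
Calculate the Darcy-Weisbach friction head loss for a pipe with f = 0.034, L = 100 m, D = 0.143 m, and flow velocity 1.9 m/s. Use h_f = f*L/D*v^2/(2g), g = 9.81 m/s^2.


v^2 = 1.9^2 = 3.61 m^2/s^2
L/D = 100/0.143 = 699.3007
h_f = f*(L/D)*v^2/(2g) = 0.034 * 699.3007 * 3.61 / 19.62 = 4.37473 m

4.37473 m


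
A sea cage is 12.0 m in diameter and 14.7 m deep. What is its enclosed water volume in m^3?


r = d/2 = 12.0/2 = 6 m
Base area = pi*r^2 = pi*6^2 = 113.09734 m^2
Volume = 113.09734 * 14.7 = 1662.53 m^3

1662.53 m^3


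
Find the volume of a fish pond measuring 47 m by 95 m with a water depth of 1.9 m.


Base area = L * W = 47 * 95 = 4465 m^2
Volume = area * depth = 4465 * 1.9 = 8483.5 m^3

8483.5 m^3


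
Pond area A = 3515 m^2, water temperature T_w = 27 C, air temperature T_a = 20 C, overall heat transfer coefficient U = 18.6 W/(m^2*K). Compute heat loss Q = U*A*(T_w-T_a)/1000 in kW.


Temperature difference dT = 27 - 20 = 7 K
Heat loss (W) = U * A * dT = 18.6 * 3515 * 7 = 457653 W
Convert to kW: 457653 / 1000 = 457.653 kW

457.653 kW
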